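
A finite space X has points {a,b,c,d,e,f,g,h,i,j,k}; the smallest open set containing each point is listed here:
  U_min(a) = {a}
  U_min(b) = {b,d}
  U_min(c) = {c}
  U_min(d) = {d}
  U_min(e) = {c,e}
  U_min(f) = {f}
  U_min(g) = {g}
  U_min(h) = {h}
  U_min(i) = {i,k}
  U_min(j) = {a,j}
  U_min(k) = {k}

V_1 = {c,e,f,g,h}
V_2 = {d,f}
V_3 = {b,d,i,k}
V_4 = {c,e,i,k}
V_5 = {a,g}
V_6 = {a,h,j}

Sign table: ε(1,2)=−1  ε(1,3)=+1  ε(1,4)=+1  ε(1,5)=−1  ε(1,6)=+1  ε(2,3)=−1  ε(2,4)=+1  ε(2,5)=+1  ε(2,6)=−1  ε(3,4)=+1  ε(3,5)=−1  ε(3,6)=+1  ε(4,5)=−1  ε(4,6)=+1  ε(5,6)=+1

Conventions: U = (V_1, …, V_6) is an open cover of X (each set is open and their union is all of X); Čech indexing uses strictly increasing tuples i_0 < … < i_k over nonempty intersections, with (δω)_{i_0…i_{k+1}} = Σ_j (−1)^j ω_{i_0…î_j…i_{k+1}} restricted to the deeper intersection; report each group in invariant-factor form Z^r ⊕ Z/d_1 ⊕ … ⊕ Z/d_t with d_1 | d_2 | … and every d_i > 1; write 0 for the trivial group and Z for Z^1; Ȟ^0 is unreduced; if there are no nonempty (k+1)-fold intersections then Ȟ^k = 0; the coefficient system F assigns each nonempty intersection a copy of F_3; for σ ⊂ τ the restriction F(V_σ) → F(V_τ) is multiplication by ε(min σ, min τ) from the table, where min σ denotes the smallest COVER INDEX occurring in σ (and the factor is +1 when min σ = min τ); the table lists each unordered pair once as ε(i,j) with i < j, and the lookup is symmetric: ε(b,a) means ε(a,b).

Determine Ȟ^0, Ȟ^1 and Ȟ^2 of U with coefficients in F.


nonempty overlaps:
  V12={f} V14={c,e} V15={g} V16={h} V23={d} V34={i,k} V56={a}
C dims 6,7; δ0: rk_F3 6
degree 0: 6−6−0 = 0 → Ȟ^0 ≅ 0
degree 1: 7−0−6 = 1 → Ȟ^1 ≅ Z/3
degree 2: 0−0−0 = 0 → Ȟ^2 ≅ 0

Ȟ^0 ≅ 0,  Ȟ^1 ≅ Z/3,  Ȟ^2 ≅ 0


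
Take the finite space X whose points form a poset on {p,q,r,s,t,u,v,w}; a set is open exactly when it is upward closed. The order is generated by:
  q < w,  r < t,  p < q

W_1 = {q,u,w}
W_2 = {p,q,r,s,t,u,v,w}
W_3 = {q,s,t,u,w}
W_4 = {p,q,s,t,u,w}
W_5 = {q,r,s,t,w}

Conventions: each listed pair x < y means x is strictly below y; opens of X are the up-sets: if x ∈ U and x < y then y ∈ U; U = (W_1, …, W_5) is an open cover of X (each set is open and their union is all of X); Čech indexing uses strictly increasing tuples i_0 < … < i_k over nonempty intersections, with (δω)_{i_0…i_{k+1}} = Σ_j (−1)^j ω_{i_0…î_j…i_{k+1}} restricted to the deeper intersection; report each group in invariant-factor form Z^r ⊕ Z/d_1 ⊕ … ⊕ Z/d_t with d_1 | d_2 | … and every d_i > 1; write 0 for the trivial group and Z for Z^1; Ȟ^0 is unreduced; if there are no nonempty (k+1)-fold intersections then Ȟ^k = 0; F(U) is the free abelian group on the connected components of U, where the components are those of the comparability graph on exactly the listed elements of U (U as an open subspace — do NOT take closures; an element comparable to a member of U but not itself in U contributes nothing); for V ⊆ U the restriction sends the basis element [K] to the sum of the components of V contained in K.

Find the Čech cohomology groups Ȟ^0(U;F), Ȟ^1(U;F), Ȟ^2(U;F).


Ȟ^0(U;F) ≅ Z^5, Ȟ^1(U;F) ≅ 0 and Ȟ^2(U;F) ≅ 0

nonempty intersections:
  W12={q,u,w} W13={q,u,w} W14={q,u,w} W15={q,w} W23={q,s,t,u,w} W24={p,q,s,t,u,w} W25={q,r,s,t,w} W34={q,s,t,u,w} W35={q,s,t,w} W45={q,s,t,w}
  W123={q,u,w} W124={q,u,w} W125={q,w} W134={q,u,w} W135={q,w} W145={q,w} W234={q,s,t,u,w} W235={q,s,t,w} W245={q,s,t,w} W345={q,s,t,w}
  W1234={q,u,w} W1235={q,w} W1245={q,w} W1345={q,w} W2345={q,s,t,w}
  W12345={q,w}
components per intersection:
  W1: {q,w} {u}
  W2: {p,q,w} {r,t} {s} {u} {v}
  W3: {q,w} {s} {t} {u}
  W4: {p,q,w} {s} {t} {u}
  W5: {q,w} {r,t} {s}
  W12: {q,w} {u}
  W13: {q,w} {u}
  W14: {q,w} {u}
  W15: {q,w}
  W23: {q,w} {s} {t} {u}
  W24: {p,q,w} {s} {t} {u}
  W25: {q,w} {r,t} {s}
  W34: {q,w} {s} {t} {u}
  W35: {q,w} {s} {t}
  W45: {q,w} {s} {t}
  W123: {q,w} {u}
  W124: {q,w} {u}
  W125: {q,w}
  W134: {q,w} {u}
  W135: {q,w}
  W145: {q,w}
  W234: {q,w} {s} {t} {u}
  W235: {q,w} {s} {t}
  W245: {q,w} {s} {t}
  W345: {q,w} {s} {t}
  W1234: {q,w} {u}
  W1235: {q,w}
  W1245: {q,w}
  W1345: {q,w}
  W2345: {q,w} {s} {t}
  W12345: {q,w}
C dims 18,28,22,8; δ0: rk 13, SNF 1^13; δ1: rk 15, SNF 1^15; δ2: rk 7, SNF 1^7
Ȟ^0: (18−13)−0=5 ⇒ Z^5
Ȟ^1: (28−15)−13=0 ⇒ 0
Ȟ^2: (22−7)−15=0 ⇒ 0


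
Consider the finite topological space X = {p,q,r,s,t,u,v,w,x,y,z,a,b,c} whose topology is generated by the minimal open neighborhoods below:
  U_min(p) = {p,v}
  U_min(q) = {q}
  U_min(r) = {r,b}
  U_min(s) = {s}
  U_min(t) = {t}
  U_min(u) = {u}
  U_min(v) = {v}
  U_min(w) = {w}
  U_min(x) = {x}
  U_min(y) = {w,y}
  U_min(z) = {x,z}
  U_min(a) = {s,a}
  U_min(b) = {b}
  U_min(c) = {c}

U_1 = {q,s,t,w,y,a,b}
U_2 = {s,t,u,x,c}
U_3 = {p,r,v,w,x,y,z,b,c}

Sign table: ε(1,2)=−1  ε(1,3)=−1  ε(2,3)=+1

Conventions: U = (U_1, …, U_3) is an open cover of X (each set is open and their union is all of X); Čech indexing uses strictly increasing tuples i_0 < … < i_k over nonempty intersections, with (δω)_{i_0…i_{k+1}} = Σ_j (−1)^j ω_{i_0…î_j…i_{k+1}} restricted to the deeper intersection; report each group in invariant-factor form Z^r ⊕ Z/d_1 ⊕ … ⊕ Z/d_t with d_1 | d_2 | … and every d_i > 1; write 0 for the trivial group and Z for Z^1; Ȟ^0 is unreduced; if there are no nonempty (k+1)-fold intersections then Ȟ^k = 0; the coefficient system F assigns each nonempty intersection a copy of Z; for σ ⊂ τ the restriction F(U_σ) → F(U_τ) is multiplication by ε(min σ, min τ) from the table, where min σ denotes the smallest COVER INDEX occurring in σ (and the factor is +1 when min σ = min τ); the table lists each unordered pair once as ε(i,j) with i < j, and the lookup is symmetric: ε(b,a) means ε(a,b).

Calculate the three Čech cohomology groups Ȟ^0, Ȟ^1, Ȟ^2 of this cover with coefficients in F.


intersection data:
  U12={s,t} U13={w,y,b} U23={x,c}
C dims 3,3; δ0: rk 2, SNF 1^2
Ȟ^0 = (3 − 2) − 0 = 1, so Ȟ^0 ≅ Z
Ȟ^1 = (3 − 0) − 2 = 1, so Ȟ^1 ≅ Z
Ȟ^2 = (0 − 0) − 0 = 0, so Ȟ^2 ≅ 0

Ȟ^0(U;F) ≅ Z, Ȟ^1(U;F) ≅ Z and Ȟ^2(U;F) ≅ 0


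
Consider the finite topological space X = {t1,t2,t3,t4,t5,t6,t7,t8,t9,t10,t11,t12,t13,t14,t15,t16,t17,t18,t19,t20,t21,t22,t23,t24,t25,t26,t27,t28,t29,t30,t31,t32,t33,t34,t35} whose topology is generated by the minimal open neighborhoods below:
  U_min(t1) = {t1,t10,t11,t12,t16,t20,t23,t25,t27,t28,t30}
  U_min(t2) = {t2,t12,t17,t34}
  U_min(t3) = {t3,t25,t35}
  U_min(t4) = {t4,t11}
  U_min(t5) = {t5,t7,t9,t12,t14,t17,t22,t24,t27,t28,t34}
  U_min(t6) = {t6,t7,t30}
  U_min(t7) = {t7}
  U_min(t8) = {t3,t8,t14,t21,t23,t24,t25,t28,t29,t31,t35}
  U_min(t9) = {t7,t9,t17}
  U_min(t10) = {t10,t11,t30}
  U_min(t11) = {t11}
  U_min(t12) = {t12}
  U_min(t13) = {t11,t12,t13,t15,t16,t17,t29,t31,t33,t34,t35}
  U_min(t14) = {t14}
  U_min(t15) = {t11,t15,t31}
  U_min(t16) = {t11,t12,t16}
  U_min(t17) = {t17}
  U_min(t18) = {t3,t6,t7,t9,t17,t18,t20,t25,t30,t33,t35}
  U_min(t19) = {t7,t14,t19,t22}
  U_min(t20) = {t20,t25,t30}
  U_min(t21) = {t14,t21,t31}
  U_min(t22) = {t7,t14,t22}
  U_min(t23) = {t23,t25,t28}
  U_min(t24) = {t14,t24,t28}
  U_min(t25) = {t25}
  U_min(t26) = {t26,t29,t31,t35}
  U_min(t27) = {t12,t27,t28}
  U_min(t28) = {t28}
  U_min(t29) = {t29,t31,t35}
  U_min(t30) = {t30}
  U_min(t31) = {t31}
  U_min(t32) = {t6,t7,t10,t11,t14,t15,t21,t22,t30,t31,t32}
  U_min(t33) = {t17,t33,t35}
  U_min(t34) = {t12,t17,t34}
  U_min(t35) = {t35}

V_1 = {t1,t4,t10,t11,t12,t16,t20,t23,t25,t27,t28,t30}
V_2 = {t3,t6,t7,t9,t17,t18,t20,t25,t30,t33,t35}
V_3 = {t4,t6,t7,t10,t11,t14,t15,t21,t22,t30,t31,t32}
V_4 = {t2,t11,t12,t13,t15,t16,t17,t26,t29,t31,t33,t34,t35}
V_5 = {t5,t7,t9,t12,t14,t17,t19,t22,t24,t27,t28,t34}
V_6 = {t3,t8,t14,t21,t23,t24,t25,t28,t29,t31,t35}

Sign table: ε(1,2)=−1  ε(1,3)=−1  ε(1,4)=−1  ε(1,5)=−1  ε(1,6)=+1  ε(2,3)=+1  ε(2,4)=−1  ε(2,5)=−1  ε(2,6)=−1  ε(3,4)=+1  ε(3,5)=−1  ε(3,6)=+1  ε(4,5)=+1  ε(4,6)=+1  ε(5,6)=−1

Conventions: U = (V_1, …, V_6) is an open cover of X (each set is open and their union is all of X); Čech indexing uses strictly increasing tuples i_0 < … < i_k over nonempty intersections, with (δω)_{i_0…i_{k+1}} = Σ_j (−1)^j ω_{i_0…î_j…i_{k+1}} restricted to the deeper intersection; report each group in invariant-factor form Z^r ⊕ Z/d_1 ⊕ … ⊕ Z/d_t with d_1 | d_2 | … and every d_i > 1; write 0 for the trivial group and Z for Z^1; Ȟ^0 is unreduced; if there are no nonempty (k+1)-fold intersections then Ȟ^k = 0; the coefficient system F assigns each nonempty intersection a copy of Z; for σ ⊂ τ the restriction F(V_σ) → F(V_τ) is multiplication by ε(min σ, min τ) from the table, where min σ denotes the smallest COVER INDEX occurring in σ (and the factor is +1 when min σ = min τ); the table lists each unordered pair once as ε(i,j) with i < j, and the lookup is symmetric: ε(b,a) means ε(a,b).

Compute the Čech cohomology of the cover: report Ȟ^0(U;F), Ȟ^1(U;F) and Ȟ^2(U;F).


nonempty overlaps:
  V12={t20,t25,t30} V13={t4,t10,t11,t30} V14={t11,t12,t16} V15={t12,t27,t28} V16={t23,t25,t28} V23={t6,t7,t30} V24={t17,t33,t35} V25={t7,t9,t17} V26={t3,t25,t35} V34={t11,t15,t31} V35={t7,t14,t22} V36={t14,t21,t31} V45={t12,t17,t34} V46={t29,t31,t35} V56={t14,t24,t28}
  V123={t30} V126={t25} V134={t11} V145={t12} V156={t28} V235={t7} V245={t17} V246={t35} V346={t31} V356={t14}
C dims 6,15,10; δ0: rk 6, SNF 1^5·2; δ1: rk 9, SNF 1^9
degree 0: 6−6−0 = 0 → Ȟ^0 ≅ 0
degree 1: 15−9−6 = 0 plus torsion [2] → Ȟ^1 ≅ Z/2
degree 2: 10−0−9 = 1 → Ȟ^2 ≅ Z

Ȟ^0 ≅ 0; Ȟ^1 ≅ Z/2; Ȟ^2 ≅ Z


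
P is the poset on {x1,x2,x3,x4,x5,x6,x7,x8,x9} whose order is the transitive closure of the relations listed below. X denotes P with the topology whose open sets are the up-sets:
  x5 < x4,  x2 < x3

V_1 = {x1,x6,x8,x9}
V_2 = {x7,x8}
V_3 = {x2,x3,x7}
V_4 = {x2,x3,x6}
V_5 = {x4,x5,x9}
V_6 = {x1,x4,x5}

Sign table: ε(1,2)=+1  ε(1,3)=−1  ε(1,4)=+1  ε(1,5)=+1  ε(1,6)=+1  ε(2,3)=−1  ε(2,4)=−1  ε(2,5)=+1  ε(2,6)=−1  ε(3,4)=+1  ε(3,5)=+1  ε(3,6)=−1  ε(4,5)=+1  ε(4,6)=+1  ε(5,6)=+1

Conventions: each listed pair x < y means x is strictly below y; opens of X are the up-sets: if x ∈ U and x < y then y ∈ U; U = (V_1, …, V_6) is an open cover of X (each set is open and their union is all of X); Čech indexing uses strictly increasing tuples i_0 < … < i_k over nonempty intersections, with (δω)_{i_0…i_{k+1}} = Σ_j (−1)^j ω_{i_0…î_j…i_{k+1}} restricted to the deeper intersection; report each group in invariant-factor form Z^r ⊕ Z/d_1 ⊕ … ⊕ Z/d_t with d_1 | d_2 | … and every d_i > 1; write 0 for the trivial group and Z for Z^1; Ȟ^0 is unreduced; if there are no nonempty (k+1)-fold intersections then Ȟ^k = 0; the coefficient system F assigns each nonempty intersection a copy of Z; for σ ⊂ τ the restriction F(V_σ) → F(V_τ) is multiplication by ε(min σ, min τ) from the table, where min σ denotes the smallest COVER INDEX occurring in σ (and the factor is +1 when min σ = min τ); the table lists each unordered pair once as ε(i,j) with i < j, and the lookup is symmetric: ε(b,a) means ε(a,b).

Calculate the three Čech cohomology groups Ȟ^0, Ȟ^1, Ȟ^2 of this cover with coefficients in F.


cover nerve:
  V12={x8} V14={x6} V15={x9} V16={x1} V23={x7} V34={x2,x3} V56={x4,x5}
C dims 6,7; δ0: rk 6, SNF 1^5·2
Ȟ^0: (6−6)−0=0 ⇒ 0
Ȟ^1: (7−0)−6=1 plus torsion [2] ⇒ Z ⊕ Z/2
Ȟ^2: (0−0)−0=0 ⇒ 0

Ȟ^0 ≅ 0, Ȟ^1 ≅ Z ⊕ Z/2, Ȟ^2 ≅ 0


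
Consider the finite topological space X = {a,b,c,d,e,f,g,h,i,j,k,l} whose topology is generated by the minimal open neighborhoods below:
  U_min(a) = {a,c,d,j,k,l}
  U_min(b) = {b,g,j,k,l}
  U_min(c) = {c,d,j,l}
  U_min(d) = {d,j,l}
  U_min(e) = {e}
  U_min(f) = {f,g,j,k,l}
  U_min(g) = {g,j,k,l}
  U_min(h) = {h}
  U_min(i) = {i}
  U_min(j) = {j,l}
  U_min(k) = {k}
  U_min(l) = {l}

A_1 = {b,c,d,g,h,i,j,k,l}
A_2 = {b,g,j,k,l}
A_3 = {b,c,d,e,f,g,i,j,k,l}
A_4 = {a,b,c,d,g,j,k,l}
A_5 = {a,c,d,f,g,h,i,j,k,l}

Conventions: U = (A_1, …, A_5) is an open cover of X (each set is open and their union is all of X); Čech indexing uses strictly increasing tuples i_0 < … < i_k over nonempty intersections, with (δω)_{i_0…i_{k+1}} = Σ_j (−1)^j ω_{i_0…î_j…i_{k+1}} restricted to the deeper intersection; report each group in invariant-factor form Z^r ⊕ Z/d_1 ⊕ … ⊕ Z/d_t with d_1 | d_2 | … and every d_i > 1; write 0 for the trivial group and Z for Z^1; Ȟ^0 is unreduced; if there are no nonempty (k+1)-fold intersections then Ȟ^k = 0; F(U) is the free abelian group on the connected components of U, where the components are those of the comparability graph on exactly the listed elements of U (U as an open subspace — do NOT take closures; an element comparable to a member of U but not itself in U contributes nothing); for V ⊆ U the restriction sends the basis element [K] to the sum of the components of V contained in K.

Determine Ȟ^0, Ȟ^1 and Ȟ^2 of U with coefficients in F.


Ȟ^0 ≅ Z^4, Ȟ^1 ≅ 0 and Ȟ^2 ≅ 0

cover nerve:
  A12={b,g,j,k,l} A13={b,c,d,g,i,j,k,l} A14={b,c,d,g,j,k,l} A15={c,d,g,h,i,j,k,l} A23={b,g,j,k,l} A24={b,g,j,k,l} A25={g,j,k,l} A34={b,c,d,g,j,k,l} A35={c,d,f,g,i,j,k,l} A45={a,c,d,g,j,k,l}
  A123={b,g,j,k,l} A124={b,g,j,k,l} A125={g,j,k,l} A134={b,c,d,g,j,k,l} A135={c,d,g,i,j,k,l} A145={c,d,g,j,k,l} A234={b,g,j,k,l} A235={g,j,k,l} A245={g,j,k,l} A345={c,d,g,j,k,l}
  A1234={b,g,j,k,l} A1235={g,j,k,l} A1245={g,j,k,l} A1345={c,d,g,j,k,l} A2345={g,j,k,l}
  A12345={g,j,k,l}
components per intersection:
  A1: {b,c,d,g,j,k,l} {h} {i}
  A2: {b,g,j,k,l}
  A3: {b,c,d,f,g,j,k,l} {e} {i}
  A4: {a,b,c,d,g,j,k,l}
  A5: {a,c,d,f,g,j,k,l} {h} {i}
  A12: {b,g,j,k,l}
  A13: {b,c,d,g,j,k,l} {i}
  A14: {b,c,d,g,j,k,l}
  A15: {c,d,g,j,k,l} {h} {i}
  A23: {b,g,j,k,l}
  A24: {b,g,j,k,l}
  A25: {g,j,k,l}
  A34: {b,c,d,g,j,k,l}
  A35: {c,d,f,g,j,k,l} {i}
  A45: {a,c,d,g,j,k,l}
  A123: {b,g,j,k,l}
  A124: {b,g,j,k,l}
  A125: {g,j,k,l}
  A134: {b,c,d,g,j,k,l}
  A135: {c,d,g,j,k,l} {i}
  A145: {c,d,g,j,k,l}
  A234: {b,g,j,k,l}
  A235: {g,j,k,l}
  A245: {g,j,k,l}
  A345: {c,d,g,j,k,l}
  A1234: {b,g,j,k,l}
  A1235: {g,j,k,l}
  A1245: {g,j,k,l}
  A1345: {c,d,g,j,k,l}
  A2345: {g,j,k,l}
  A12345: {g,j,k,l}
C dims 11,14,11,5; δ0: rk 7, SNF 1^7; δ1: rk 7, SNF 1^7; δ2: rk 4, SNF 1^4
Ȟ^0: (11−7)−0=4 ⇒ Z^4
Ȟ^1: (14−7)−7=0 ⇒ 0
Ȟ^2: (11−4)−7=0 ⇒ 0


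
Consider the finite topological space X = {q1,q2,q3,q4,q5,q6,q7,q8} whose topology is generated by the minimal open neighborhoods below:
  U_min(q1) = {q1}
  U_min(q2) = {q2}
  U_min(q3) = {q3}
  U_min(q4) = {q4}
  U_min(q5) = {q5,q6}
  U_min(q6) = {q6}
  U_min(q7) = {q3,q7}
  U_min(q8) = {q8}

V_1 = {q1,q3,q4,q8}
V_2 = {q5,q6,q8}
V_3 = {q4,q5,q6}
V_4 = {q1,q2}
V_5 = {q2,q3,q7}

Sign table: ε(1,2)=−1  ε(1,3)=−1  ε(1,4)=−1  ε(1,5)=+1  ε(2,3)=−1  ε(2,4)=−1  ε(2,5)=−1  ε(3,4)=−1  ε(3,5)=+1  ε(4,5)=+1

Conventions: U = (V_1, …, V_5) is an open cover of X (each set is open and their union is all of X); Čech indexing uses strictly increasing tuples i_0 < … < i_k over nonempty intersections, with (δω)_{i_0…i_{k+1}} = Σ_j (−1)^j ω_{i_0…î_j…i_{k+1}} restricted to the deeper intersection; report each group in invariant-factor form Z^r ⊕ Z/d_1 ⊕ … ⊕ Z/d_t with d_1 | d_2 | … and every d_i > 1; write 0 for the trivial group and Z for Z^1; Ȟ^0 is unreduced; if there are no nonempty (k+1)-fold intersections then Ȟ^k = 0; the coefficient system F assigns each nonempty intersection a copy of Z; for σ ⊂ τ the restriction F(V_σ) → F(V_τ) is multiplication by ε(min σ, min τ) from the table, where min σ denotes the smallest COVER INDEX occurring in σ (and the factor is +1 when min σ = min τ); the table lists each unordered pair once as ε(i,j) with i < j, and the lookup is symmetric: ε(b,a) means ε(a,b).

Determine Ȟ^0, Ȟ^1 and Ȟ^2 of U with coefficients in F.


intersection data:
  V12={q8} V13={q4} V14={q1} V15={q3} V23={q5,q6} V45={q2}
C dims 5,6; δ0: rk 5, SNF 1^4·2
Ȟ^0 = (5 − 5) − 0 = 0, so Ȟ^0 ≅ 0
Ȟ^1 = (6 − 0) − 5 = 1 plus torsion [2], so Ȟ^1 ≅ Z ⊕ Z/2
Ȟ^2 = (0 − 0) − 0 = 0, so Ȟ^2 ≅ 0

Ȟ^0 ≅ 0, Ȟ^1 ≅ Z ⊕ Z/2, Ȟ^2 ≅ 0


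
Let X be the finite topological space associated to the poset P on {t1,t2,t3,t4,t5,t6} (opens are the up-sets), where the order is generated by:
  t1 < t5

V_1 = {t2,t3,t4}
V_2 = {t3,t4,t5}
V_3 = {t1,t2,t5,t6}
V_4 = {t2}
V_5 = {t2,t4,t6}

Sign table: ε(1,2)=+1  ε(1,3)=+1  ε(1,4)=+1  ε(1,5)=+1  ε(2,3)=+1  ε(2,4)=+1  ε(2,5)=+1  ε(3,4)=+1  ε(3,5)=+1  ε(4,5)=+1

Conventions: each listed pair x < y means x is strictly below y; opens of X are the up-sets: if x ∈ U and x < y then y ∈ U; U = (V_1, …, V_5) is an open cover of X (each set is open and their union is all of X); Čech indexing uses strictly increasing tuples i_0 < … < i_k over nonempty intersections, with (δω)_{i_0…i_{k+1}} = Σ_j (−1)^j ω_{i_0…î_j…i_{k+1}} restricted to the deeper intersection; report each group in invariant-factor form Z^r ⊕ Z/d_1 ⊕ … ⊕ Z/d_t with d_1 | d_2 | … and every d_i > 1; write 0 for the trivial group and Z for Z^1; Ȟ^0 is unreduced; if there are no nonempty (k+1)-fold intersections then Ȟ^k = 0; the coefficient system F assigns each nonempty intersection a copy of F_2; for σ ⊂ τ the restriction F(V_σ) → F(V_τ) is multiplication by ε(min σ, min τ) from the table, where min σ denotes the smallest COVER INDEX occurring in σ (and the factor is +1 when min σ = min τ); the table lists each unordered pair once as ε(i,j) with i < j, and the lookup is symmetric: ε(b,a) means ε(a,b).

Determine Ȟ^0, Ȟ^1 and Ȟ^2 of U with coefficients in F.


nonempty intersections:
  V12={t3,t4} V13={t2} V14={t2} V15={t2,t4} V23={t5} V25={t4} V34={t2} V35={t2,t6} V45={t2}
  V125={t4} V134={t2} V135={t2} V145={t2} V345={t2}
  V1345={t2}
C dims 5,9,5,1; δ0: rk_F2 4; δ1: rk_F2 4; δ2: rk_F2 1
Ȟ^0: (5−4)−0=1 ⇒ Z/2
Ȟ^1: (9−4)−4=1 ⇒ Z/2
Ȟ^2: (5−1)−4=0 ⇒ 0

Ȟ^0 ≅ Z/2,  Ȟ^1 ≅ Z/2,  Ȟ^2 ≅ 0


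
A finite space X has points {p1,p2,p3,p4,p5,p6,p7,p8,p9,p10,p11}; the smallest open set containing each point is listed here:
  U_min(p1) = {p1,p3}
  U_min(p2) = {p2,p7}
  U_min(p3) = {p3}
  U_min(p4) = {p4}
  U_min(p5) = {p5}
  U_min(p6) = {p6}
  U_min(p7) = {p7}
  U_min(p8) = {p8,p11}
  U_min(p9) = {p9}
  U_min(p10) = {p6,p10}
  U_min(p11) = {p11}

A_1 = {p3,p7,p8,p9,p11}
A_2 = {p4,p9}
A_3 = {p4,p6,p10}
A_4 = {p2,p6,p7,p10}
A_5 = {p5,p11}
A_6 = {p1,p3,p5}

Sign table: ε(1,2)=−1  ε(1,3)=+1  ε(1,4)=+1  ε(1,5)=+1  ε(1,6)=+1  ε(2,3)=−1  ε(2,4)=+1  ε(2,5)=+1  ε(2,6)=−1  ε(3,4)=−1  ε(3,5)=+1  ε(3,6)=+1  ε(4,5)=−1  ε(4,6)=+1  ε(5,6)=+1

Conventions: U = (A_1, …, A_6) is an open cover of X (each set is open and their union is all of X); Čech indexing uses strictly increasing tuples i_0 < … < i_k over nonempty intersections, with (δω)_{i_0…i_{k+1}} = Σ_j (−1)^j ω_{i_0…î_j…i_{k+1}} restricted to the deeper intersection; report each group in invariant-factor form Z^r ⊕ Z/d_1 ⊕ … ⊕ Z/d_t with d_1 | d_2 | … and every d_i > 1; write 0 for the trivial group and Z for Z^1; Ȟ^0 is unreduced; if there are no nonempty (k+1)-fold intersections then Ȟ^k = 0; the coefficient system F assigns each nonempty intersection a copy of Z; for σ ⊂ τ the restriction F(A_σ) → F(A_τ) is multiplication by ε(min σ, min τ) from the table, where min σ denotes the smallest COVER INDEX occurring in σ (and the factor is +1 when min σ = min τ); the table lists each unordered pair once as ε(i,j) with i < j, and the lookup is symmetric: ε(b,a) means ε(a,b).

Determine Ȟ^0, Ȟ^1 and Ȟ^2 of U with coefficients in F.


Ȟ^0 = 0, Ȟ^1 = Z ⊕ Z/2, Ȟ^2 = 0

nerve of the cover:
  A12={p9} A14={p7} A15={p11} A16={p3} A23={p4} A34={p6,p10} A56={p5}
C dims 6,7; δ0: rk 6, SNF 1^5·2
Ȟ^0 = (6 − 6) − 0 = 0, so Ȟ^0 ≅ 0
Ȟ^1 = (7 − 0) − 6 = 1 plus torsion [2], so Ȟ^1 ≅ Z ⊕ Z/2
Ȟ^2 = (0 − 0) − 0 = 0, so Ȟ^2 ≅ 0


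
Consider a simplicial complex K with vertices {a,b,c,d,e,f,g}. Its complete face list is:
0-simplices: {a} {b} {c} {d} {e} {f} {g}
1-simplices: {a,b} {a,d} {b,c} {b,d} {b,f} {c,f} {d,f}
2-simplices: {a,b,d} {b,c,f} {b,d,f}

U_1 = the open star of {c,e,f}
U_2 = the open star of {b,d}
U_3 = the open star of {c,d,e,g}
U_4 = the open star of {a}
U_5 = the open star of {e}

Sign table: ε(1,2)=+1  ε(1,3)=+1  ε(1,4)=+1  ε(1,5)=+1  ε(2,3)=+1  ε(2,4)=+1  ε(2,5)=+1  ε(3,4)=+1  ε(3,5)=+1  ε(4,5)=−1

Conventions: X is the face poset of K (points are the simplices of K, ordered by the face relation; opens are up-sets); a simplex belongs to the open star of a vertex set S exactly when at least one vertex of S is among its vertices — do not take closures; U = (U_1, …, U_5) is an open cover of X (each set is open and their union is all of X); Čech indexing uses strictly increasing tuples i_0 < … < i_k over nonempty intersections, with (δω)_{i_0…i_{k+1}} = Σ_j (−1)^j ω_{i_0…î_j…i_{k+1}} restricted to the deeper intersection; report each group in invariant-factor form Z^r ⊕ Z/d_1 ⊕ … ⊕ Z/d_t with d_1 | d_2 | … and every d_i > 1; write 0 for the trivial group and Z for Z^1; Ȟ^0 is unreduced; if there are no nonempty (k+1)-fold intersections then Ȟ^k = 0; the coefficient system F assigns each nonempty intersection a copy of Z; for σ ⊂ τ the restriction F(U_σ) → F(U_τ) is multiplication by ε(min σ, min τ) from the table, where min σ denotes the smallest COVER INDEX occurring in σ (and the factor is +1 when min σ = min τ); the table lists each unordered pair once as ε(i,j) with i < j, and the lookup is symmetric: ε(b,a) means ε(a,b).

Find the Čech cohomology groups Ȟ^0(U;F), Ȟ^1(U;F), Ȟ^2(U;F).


nonempty intersections:
  U1={{c},{e},{f},{b,c},{b,f},{c,f},{d,f},{b,c,f},{b,d,f}} U2={{b},{d},{a,b},{a,d},{b,c},{b,d},{b,f},{d,f},{a,b,d},{b,c,f},{b,d,f}} U3={{c},{d},{e},{g},{a,d},{b,c},{b,d},{c,f},{d,f},{a,b,d},{b,c,f},{b,d,f}} U4={{a},{a,b},{a,d},{a,b,d}} U5={{e}}
  U12={{b,c},{b,f},{d,f},{b,c,f},{b,d,f}} U13={{c},{e},{b,c},{c,f},{d,f},{b,c,f},{b,d,f}} U15={{e}} U23={{d},{a,d},{b,c},{b,d},{d,f},{a,b,d},{b,c,f},{b,d,f}} U24={{a,b},{a,d},{a,b,d}} U34={{a,d},{a,b,d}} U35={{e}}
  U123={{b,c},{d,f},{b,c,f},{b,d,f}} U135={{e}} U234={{a,d},{a,b,d}}
C dims 5,7,3; δ0: rk 4, SNF 1^4; δ1: rk 3, SNF 1^3
Ȟ^0: (5−4)−0=1 ⇒ Z
Ȟ^1: (7−3)−4=0 ⇒ 0
Ȟ^2: (3−0)−3=0 ⇒ 0

Ȟ^0 ≅ Z, Ȟ^1 ≅ 0, Ȟ^2 ≅ 0


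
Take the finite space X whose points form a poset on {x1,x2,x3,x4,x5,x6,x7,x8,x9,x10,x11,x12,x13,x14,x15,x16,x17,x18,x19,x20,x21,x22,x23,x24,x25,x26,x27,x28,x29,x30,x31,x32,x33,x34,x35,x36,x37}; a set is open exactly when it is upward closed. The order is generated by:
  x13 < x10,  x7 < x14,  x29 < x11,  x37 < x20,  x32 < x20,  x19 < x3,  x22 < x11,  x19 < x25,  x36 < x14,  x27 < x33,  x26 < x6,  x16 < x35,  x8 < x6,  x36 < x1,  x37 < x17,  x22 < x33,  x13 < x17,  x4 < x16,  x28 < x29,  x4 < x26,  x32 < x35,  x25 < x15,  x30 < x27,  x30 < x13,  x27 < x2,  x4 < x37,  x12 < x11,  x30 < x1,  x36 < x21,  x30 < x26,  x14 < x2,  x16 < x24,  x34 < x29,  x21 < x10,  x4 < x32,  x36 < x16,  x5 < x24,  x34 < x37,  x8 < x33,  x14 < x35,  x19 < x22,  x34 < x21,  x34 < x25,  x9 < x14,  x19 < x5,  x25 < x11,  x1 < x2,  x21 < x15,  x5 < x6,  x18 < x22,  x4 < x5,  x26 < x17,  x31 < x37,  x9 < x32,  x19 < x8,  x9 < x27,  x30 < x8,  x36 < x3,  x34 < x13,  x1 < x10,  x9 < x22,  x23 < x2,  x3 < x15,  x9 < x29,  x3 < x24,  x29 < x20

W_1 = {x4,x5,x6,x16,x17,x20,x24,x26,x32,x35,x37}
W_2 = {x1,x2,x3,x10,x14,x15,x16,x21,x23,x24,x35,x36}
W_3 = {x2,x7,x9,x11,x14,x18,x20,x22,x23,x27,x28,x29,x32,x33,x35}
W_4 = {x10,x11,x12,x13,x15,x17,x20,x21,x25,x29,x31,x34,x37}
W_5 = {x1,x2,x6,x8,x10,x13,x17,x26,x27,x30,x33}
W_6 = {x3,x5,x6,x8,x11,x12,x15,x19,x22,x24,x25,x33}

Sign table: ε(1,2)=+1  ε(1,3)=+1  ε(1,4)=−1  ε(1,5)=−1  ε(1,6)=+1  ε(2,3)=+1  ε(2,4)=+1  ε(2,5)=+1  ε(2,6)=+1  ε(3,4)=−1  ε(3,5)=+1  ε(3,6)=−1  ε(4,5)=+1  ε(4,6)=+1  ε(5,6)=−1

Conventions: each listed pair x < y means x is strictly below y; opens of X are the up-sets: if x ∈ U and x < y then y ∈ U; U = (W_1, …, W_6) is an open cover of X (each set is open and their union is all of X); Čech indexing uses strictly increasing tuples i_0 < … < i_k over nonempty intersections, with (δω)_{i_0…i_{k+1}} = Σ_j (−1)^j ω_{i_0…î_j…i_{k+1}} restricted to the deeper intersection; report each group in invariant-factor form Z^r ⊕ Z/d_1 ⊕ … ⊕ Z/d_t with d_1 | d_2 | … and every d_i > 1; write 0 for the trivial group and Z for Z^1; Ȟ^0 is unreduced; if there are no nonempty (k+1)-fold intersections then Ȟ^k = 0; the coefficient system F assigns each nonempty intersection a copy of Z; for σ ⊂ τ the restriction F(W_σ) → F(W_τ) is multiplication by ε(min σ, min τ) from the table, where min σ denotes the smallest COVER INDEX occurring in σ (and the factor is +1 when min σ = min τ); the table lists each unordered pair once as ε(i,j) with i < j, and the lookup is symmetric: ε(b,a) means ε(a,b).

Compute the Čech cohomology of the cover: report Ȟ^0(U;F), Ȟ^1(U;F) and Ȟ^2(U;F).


nerve simplices:
  W12={x16,x24,x35} W13={x20,x32,x35} W14={x17,x20,x37} W15={x6,x17,x26} W16={x5,x6,x24} W23={x2,x14,x23,x35} W24={x10,x15,x21} W25={x1,x2,x10} W26={x3,x15,x24} W34={x11,x20,x29} W35={x2,x27,x33} W36={x11,x22,x33} W45={x10,x13,x17} W46={x11,x12,x15,x25} W56={x6,x8,x33}
  W123={x35} W126={x24} W134={x20} W145={x17} W156={x6} W235={x2} W245={x10} W246={x15} W346={x11} W356={x33}
C dims 6,15,10; δ0: rk 6, SNF 1^5·2; δ1: rk 9, SNF 1^9
degree 0: 6−6−0 = 0 → Ȟ^0 ≅ 0
degree 1: 15−9−6 = 0 plus torsion [2] → Ȟ^1 ≅ Z/2
degree 2: 10−0−9 = 1 → Ȟ^2 ≅ Z

Ȟ^0 ≅ 0,  Ȟ^1 ≅ Z/2,  Ȟ^2 ≅ Z


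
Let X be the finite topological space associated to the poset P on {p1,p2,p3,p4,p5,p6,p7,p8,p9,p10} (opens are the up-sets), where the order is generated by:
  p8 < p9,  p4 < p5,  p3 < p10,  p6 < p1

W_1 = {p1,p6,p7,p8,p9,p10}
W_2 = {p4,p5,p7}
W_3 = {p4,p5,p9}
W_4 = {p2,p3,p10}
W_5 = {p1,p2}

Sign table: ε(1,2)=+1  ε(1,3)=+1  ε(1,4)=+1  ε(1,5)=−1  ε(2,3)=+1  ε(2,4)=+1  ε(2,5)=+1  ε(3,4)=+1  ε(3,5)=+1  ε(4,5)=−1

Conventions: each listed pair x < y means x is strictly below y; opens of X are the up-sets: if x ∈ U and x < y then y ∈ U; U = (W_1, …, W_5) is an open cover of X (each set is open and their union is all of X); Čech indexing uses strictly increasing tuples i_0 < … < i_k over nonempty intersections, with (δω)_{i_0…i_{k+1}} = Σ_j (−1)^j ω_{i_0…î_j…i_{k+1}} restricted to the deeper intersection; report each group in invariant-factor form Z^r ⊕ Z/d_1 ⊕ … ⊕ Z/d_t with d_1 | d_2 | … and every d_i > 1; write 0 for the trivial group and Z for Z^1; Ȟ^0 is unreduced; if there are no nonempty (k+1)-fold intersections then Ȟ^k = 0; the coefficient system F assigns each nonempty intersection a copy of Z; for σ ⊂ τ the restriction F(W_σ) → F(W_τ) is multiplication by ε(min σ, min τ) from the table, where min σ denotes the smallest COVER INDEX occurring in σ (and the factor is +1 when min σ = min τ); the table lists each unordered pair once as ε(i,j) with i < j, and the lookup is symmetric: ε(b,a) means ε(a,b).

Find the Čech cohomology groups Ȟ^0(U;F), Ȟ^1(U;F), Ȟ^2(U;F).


Ȟ^0(U;F) ≅ Z; Ȟ^1(U;F) ≅ Z^2; Ȟ^2(U;F) ≅ 0

nonempty intersections:
  W12={p7} W13={p9} W14={p10} W15={p1} W23={p4,p5} W45={p2}
C dims 5,6; δ0: rk 4, SNF 1^4
Ȟ^0: (5−4)−0=1 ⇒ Z
Ȟ^1: (6−0)−4=2 ⇒ Z^2
Ȟ^2: (0−0)−0=0 ⇒ 0


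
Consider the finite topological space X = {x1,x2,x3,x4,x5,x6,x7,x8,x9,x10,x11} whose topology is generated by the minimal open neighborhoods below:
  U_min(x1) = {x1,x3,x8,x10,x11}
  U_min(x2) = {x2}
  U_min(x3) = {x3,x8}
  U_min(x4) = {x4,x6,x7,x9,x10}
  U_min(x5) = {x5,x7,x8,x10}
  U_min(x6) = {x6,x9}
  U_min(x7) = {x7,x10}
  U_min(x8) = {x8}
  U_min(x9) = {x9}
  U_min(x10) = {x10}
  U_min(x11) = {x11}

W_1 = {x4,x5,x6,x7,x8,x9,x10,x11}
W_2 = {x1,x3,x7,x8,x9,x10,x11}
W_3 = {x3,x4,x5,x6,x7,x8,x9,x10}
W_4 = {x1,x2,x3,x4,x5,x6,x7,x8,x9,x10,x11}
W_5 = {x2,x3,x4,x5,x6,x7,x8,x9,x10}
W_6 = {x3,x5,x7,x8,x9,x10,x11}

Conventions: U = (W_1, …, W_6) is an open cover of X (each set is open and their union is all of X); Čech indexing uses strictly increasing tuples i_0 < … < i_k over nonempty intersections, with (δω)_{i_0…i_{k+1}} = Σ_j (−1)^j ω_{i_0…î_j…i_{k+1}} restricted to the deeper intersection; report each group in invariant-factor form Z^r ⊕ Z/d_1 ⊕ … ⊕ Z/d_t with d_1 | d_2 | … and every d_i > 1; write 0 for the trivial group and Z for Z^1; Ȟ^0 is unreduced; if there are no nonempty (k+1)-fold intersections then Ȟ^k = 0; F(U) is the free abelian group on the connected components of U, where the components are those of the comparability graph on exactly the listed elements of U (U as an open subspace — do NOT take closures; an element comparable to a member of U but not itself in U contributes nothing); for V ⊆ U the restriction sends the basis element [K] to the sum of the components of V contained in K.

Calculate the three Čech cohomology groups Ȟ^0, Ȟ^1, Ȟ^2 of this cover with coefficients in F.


nonempty overlaps:
  W12={x7,x8,x9,x10,x11} W13={x4,x5,x6,x7,x8,x9,x10} W14={x4,x5,x6,x7,x8,x9,x10,x11} W15={x4,x5,x6,x7,x8,x9,x10} W16={x5,x7,x8,x9,x10,x11} W23={x3,x7,x8,x9,x10} W24={x1,x3,x7,x8,x9,x10,x11} W25={x3,x7,x8,x9,x10} W26={x3,x7,x8,x9,x10,x11} W34={x3,x4,x5,x6,x7,x8,x9,x10} W35={x3,x4,x5,x6,x7,x8,x9,x10} W36={x3,x5,x7,x8,x9,x10} W45={x2,x3,x4,x5,x6,x7,x8,x9,x10} W46={x3,x5,x7,x8,x9,x10,x11} W56={x3,x5,x7,x8,x9,x10}
  W123={x7,x8,x9,x10} W124={x7,x8,x9,x10,x11} W125={x7,x8,x9,x10} W126={x7,x8,x9,x10,x11} W134={x4,x5,x6,x7,x8,x9,x10} W135={x4,x5,x6,x7,x8,x9,x10} W136={x5,x7,x8,x9,x10} W145={x4,x5,x6,x7,x8,x9,x10} W146={x5,x7,x8,x9,x10,x11} W156={x5,x7,x8,x9,x10} W234={x3,x7,x8,x9,x10} W235={x3,x7,x8,x9,x10} W236={x3,x7,x8,x9,x10} W245={x3,x7,x8,x9,x10} W246={x3,x7,x8,x9,x10,x11} W256={x3,x7,x8,x9,x10} W345={x3,x4,x5,x6,x7,x8,x9,x10} W346={x3,x5,x7,x8,x9,x10} W356={x3,x5,x7,x8,x9,x10} W456={x3,x5,x7,x8,x9,x10}
  W1234={x7,x8,x9,x10} W1235={x7,x8,x9,x10} W1236={x7,x8,x9,x10} W1245={x7,x8,x9,x10} W1246={x7,x8,x9,x10,x11} W1256={x7,x8,x9,x10} W1345={x4,x5,x6,x7,x8,x9,x10} W1346={x5,x7,x8,x9,x10} W1356={x5,x7,x8,x9,x10} W1456={x5,x7,x8,x9,x10} W2345={x3,x7,x8,x9,x10} W2346={x3,x7,x8,x9,x10} W2356={x3,x7,x8,x9,x10} W2456={x3,x7,x8,x9,x10} W3456={x3,x5,x7,x8,x9,x10}
  W12345={x7,x8,x9,x10} W12346={x7,x8,x9,x10} W12356={x7,x8,x9,x10} W12456={x7,x8,x9,x10} W13456={x5,x7,x8,x9,x10} W23456={x3,x7,x8,x9,x10}
  W123456={x7,x8,x9,x10}
components per intersection:
  W1: {x4,x5,x6,x7,x8,x9,x10} {x11}
  W2: {x1,x3,x7,x8,x10,x11} {x9}
  W3: {x3,x4,x5,x6,x7,x8,x9,x10}
  W4: {x1,x3,x4,x5,x6,x7,x8,x9,x10,x11} {x2}
  W5: {x2} {x3,x4,x5,x6,x7,x8,x9,x10}
  W6: {x3,x5,x7,x8,x10} {x9} {x11}
  W12: {x7,x10} {x8} {x9} {x11}
  W13: {x4,x5,x6,x7,x8,x9,x10}
  W14: {x4,x5,x6,x7,x8,x9,x10} {x11}
  W15: {x4,x5,x6,x7,x8,x9,x10}
  W16: {x5,x7,x8,x10} {x9} {x11}
  W23: {x3,x8} {x7,x10} {x9}
  W24: {x1,x3,x7,x8,x10,x11} {x9}
  W25: {x3,x8} {x7,x10} {x9}
  W26: {x3,x8} {x7,x10} {x9} {x11}
  W34: {x3,x4,x5,x6,x7,x8,x9,x10}
  W35: {x3,x4,x5,x6,x7,x8,x9,x10}
  W36: {x3,x5,x7,x8,x10} {x9}
  W45: {x2} {x3,x4,x5,x6,x7,x8,x9,x10}
  W46: {x3,x5,x7,x8,x10} {x9} {x11}
  W56: {x3,x5,x7,x8,x10} {x9}
  W123: {x7,x10} {x8} {x9}
  W124: {x7,x10} {x8} {x9} {x11}
  W125: {x7,x10} {x8} {x9}
  W126: {x7,x10} {x8} {x9} {x11}
  W134: {x4,x5,x6,x7,x8,x9,x10}
  W135: {x4,x5,x6,x7,x8,x9,x10}
  W136: {x5,x7,x8,x10} {x9}
  W145: {x4,x5,x6,x7,x8,x9,x10}
  W146: {x5,x7,x8,x10} {x9} {x11}
  W156: {x5,x7,x8,x10} {x9}
  W234: {x3,x8} {x7,x10} {x9}
  W235: {x3,x8} {x7,x10} {x9}
  W236: {x3,x8} {x7,x10} {x9}
  W245: {x3,x8} {x7,x10} {x9}
  W246: {x3,x8} {x7,x10} {x9} {x11}
  W256: {x3,x8} {x7,x10} {x9}
  W345: {x3,x4,x5,x6,x7,x8,x9,x10}
  W346: {x3,x5,x7,x8,x10} {x9}
  W356: {x3,x5,x7,x8,x10} {x9}
  W456: {x3,x5,x7,x8,x10} {x9}
  W1234: {x7,x10} {x8} {x9}
  W1235: {x7,x10} {x8} {x9}
  W1236: {x7,x10} {x8} {x9}
  W1245: {x7,x10} {x8} {x9}
  W1246: {x7,x10} {x8} {x9} {x11}
  W1256: {x7,x10} {x8} {x9}
  W1345: {x4,x5,x6,x7,x8,x9,x10}
  W1346: {x5,x7,x8,x10} {x9}
  W1356: {x5,x7,x8,x10} {x9}
  W1456: {x5,x7,x8,x10} {x9}
  W2345: {x3,x8} {x7,x10} {x9}
  W2346: {x3,x8} {x7,x10} {x9}
  W2356: {x3,x8} {x7,x10} {x9}
  W2456: {x3,x8} {x7,x10} {x9}
  W3456: {x3,x5,x7,x8,x10} {x9}
  W12345: {x7,x10} {x8} {x9}
  W12346: {x7,x10} {x8} {x9}
  W12356: {x7,x10} {x8} {x9}
  W12456: {x7,x10} {x8} {x9}
  W13456: {x5,x7,x8,x10} {x9}
  W23456: {x3,x8} {x7,x10} {x9}
  W123456: {x7,x10} {x8} {x9}
C dims 12,34,50,40; δ0: rk 10, SNF 1^10; δ1: rk 24, SNF 1^24; δ2: rk 26, SNF 1^26
degree 0: 12−10−0 = 2 → Ȟ^0 ≅ Z^2
degree 1: 34−24−10 = 0 → Ȟ^1 ≅ 0
degree 2: 50−26−24 = 0 → Ȟ^2 ≅ 0

Ȟ^0 = Z^2,  Ȟ^1 = 0,  Ȟ^2 = 0


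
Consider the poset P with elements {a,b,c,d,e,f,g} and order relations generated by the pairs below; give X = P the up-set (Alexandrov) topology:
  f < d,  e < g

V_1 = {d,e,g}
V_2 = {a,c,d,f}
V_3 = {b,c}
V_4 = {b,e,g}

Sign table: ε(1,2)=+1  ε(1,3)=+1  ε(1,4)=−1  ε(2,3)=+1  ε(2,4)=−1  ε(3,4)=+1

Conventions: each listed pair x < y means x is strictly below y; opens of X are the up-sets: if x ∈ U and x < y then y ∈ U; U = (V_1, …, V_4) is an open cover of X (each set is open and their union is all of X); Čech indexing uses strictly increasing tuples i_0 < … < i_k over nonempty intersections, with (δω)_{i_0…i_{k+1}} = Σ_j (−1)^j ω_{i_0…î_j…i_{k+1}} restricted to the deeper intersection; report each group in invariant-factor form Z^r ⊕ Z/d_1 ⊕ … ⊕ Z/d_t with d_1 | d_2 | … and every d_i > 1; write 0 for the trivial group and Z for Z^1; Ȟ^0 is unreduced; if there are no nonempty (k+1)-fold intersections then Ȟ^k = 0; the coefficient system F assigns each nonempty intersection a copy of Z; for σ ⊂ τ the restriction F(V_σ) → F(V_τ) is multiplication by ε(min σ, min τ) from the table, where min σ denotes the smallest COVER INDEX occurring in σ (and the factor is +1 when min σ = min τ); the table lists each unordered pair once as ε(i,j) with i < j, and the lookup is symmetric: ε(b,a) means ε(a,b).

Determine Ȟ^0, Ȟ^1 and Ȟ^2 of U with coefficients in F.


nonempty overlaps:
  V12={d} V14={e,g} V23={c} V34={b}
C dims 4,4; δ0: rk 4, SNF 1^3·2
degree 0: 4−4−0 = 0 → Ȟ^0 ≅ 0
degree 1: 4−0−4 = 0 plus torsion [2] → Ȟ^1 ≅ Z/2
degree 2: 0−0−0 = 0 → Ȟ^2 ≅ 0

Ȟ^0 = 0, Ȟ^1 = Z/2 and Ȟ^2 = 0


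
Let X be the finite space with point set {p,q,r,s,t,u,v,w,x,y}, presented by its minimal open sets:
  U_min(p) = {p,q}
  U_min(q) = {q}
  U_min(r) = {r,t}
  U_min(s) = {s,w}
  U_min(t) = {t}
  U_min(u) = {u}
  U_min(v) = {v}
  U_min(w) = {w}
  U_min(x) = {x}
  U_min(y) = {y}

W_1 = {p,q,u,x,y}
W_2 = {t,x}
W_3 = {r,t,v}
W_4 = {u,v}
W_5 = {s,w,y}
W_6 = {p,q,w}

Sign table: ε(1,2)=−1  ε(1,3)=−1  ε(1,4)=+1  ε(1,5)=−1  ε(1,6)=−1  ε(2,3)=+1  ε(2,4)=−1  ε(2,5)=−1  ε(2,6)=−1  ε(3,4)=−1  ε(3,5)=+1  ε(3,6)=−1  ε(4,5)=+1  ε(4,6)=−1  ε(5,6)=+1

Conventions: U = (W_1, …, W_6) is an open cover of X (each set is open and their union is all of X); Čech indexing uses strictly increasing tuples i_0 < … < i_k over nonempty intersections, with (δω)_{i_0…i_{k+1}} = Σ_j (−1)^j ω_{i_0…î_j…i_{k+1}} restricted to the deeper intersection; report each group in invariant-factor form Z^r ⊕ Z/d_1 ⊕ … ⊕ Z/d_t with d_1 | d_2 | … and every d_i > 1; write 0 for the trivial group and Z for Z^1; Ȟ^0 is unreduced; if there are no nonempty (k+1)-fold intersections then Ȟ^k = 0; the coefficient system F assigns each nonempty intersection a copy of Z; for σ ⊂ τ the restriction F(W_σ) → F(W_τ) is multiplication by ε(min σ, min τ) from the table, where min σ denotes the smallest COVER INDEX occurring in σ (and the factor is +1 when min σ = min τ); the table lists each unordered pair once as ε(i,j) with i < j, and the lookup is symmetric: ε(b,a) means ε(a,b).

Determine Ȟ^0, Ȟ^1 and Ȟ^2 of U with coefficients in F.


Ȟ^0 = Z,  Ȟ^1 = Z^2,  Ȟ^2 = 0

nerve of the cover:
  W12={x} W14={u} W15={y} W16={p,q} W23={t} W34={v} W56={w}
C dims 6,7; δ0: rk 5, SNF 1^5
Ȟ^0 = (6 − 5) − 0 = 1, so Ȟ^0 ≅ Z
Ȟ^1 = (7 − 0) − 5 = 2, so Ȟ^1 ≅ Z^2
Ȟ^2 = (0 − 0) − 0 = 0, so Ȟ^2 ≅ 0


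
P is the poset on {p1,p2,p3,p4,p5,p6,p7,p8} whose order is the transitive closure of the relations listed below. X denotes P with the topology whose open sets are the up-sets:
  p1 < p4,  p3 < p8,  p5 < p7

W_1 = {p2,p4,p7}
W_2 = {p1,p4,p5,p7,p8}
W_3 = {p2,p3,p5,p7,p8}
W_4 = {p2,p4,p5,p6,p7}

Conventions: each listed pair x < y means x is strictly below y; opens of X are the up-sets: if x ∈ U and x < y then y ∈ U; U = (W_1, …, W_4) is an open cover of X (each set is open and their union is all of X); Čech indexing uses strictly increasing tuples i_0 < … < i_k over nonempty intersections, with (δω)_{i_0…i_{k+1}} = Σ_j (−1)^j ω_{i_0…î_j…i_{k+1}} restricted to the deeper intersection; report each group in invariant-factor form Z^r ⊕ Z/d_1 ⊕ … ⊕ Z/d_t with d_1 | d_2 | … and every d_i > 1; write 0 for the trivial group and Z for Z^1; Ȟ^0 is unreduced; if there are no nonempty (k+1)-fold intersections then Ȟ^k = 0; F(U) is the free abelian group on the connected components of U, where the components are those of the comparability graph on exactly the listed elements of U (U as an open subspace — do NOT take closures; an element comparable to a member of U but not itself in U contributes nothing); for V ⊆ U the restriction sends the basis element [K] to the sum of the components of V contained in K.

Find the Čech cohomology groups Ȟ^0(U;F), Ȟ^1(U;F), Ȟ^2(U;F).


Ȟ^0 = Z^5; Ȟ^1 = 0; Ȟ^2 = 0

intersection data:
  W12={p4,p7} W13={p2,p7} W14={p2,p4,p7} W23={p5,p7,p8} W24={p4,p5,p7} W34={p2,p5,p7}
  W123={p7} W124={p4,p7} W134={p2,p7} W234={p5,p7}
  W1234={p7}
components per intersection:
  W1: {p2} {p4} {p7}
  W2: {p1,p4} {p5,p7} {p8}
  W3: {p2} {p3,p8} {p5,p7}
  W4: {p2} {p4} {p5,p7} {p6}
  W12: {p4} {p7}
  W13: {p2} {p7}
  W14: {p2} {p4} {p7}
  W23: {p5,p7} {p8}
  W24: {p4} {p5,p7}
  W34: {p2} {p5,p7}
  W123: {p7}
  W124: {p4} {p7}
  W134: {p2} {p7}
  W234: {p5,p7}
  W1234: {p7}
C dims 13,13,6,1; δ0: rk 8, SNF 1^8; δ1: rk 5, SNF 1^5; δ2: rk 1, SNF 1^1
Ȟ^0 = (13 − 8) − 0 = 5, so Ȟ^0 ≅ Z^5
Ȟ^1 = (13 − 5) − 8 = 0, so Ȟ^1 ≅ 0
Ȟ^2 = (6 − 1) − 5 = 0, so Ȟ^2 ≅ 0


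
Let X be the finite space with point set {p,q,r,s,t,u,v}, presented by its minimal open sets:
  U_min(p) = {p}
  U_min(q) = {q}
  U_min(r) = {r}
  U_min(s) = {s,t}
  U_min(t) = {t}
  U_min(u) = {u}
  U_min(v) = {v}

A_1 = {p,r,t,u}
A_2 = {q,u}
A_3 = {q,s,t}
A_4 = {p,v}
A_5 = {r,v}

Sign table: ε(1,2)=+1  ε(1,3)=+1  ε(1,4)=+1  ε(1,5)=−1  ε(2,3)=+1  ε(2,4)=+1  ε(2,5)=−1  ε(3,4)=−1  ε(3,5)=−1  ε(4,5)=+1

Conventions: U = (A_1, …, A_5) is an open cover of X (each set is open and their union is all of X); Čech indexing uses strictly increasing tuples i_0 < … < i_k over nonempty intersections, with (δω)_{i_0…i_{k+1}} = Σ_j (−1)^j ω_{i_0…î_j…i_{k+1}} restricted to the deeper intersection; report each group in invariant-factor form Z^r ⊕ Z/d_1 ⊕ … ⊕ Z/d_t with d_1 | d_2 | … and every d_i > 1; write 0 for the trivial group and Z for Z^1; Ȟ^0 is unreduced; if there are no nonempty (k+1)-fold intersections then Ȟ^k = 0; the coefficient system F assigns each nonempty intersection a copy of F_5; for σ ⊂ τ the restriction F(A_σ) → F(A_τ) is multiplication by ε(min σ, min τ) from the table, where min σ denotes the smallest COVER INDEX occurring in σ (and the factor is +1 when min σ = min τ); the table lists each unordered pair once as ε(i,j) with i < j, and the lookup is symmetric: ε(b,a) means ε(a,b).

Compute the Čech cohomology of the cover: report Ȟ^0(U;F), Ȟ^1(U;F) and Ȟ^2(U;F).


Ȟ^0(U;F) ≅ 0, Ȟ^1(U;F) ≅ Z/5, Ȟ^2(U;F) ≅ 0

nonempty intersections:
  A12={u} A13={t} A14={p} A15={r} A23={q} A45={v}
C dims 5,6; δ0: rk_F5 5
Ȟ^0: (5−5)−0=0 ⇒ 0
Ȟ^1: (6−0)−5=1 ⇒ Z/5
Ȟ^2: (0−0)−0=0 ⇒ 0
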